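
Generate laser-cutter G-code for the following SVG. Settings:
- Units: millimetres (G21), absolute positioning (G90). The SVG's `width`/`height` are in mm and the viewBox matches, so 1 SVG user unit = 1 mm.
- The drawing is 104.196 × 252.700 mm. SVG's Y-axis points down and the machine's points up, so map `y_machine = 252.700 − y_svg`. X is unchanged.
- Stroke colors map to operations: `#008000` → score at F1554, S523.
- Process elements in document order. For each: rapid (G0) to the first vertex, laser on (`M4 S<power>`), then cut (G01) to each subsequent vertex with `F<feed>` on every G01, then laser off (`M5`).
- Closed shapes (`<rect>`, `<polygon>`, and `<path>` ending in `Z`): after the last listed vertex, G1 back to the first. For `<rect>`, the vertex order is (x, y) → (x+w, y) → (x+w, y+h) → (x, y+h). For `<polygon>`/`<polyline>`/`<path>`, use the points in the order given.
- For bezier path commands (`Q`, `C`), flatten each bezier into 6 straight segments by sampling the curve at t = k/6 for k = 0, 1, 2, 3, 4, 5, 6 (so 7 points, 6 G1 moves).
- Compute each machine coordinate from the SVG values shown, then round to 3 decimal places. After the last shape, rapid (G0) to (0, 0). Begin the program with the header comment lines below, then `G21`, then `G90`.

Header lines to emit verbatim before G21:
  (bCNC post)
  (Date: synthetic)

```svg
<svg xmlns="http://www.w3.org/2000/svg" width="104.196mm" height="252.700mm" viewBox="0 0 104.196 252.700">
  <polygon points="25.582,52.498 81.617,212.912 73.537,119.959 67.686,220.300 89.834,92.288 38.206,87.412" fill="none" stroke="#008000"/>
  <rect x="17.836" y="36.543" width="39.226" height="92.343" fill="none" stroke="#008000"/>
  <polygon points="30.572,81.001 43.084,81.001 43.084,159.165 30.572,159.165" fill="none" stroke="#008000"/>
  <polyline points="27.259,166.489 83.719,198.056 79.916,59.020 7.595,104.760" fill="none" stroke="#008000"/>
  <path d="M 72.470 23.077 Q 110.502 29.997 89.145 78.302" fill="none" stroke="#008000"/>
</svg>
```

(bCNC post)
(Date: synthetic)
G21
G90
G0 X25.582 Y200.202
M4 S523
G01 X81.617 Y39.788 F1554
G01 X73.537 Y132.741 F1554
G01 X67.686 Y32.400 F1554
G01 X89.834 Y160.412 F1554
G01 X38.206 Y165.288 F1554
G01 X25.582 Y200.202 F1554
M5
G0 X17.836 Y216.157
M4 S523
G01 X57.062 Y216.157 F1554
G01 X57.062 Y123.814 F1554
G01 X17.836 Y123.814 F1554
G01 X17.836 Y216.157 F1554
M5
G0 X30.572 Y171.699
M4 S523
G01 X43.084 Y171.699 F1554
G01 X43.084 Y93.535 F1554
G01 X30.572 Y93.535 F1554
G01 X30.572 Y171.699 F1554
M5
G0 X27.259 Y86.211
M4 S523
G01 X83.719 Y54.644 F1554
G01 X79.916 Y193.680 F1554
G01 X7.595 Y147.940 F1554
M5
G0 X72.470 Y229.623
M4 S523
G01 X83.498 Y226.167 F1554
G01 X91.226 Y220.411 F1554
G01 X95.655 Y212.357 F1554
G01 X96.784 Y202.003 F1554
G01 X94.614 Y189.350 F1554
G01 X89.145 Y174.398 F1554
M5
G0 X0.000 Y0.000

viewBox `0 0 104.196 252.700` with mm width/height → 1 unit = 1 mm. Flip: y_m = 252.700 − y_svg.

**Shape 1** — `<polygon>` closed polygon, stroke `#008000` → score (S523, F1554). Machine vertices: (25.582,200.202) → (81.617,39.788) → (73.537,132.741) → (67.686,32.400) → (89.834,160.412) → (38.206,165.288) → (25.582,200.202). Closed: final G1 returns to the first vertex.

**Shape 2** — `<rect>` rectangle, stroke `#008000` → score (S523, F1554). Machine vertices: (17.836,216.157) → (57.062,216.157) → (57.062,123.814) → (17.836,123.814) → (17.836,216.157). Closed: final G1 returns to the first vertex.

**Shape 3** — `<polygon>` rectangle, stroke `#008000` → score (S523, F1554). Machine vertices: (30.572,171.699) → (43.084,171.699) → (43.084,93.535) → (30.572,93.535) → (30.572,171.699). Closed: final G1 returns to the first vertex.

**Shape 4** — `<polyline>` open polyline, stroke `#008000` → score (S523, F1554). Machine vertices: (27.259,86.211) → (83.719,54.644) → (79.916,193.680) → (7.595,147.940). Open path.

**Shape 5** — `<path>` quadratic bezier, stroke `#008000` → score (S523, F1554). Control points (SVG): P0=(72.470,23.077), P1=(110.502,29.997), P2=(89.145,78.302); sampled at t=k/6. Machine vertices: (72.470,229.623) → (83.498,226.167) → (91.226,220.411) → (95.655,212.357) → (96.784,202.003) → (94.614,189.350) → (89.145,174.398). Open path.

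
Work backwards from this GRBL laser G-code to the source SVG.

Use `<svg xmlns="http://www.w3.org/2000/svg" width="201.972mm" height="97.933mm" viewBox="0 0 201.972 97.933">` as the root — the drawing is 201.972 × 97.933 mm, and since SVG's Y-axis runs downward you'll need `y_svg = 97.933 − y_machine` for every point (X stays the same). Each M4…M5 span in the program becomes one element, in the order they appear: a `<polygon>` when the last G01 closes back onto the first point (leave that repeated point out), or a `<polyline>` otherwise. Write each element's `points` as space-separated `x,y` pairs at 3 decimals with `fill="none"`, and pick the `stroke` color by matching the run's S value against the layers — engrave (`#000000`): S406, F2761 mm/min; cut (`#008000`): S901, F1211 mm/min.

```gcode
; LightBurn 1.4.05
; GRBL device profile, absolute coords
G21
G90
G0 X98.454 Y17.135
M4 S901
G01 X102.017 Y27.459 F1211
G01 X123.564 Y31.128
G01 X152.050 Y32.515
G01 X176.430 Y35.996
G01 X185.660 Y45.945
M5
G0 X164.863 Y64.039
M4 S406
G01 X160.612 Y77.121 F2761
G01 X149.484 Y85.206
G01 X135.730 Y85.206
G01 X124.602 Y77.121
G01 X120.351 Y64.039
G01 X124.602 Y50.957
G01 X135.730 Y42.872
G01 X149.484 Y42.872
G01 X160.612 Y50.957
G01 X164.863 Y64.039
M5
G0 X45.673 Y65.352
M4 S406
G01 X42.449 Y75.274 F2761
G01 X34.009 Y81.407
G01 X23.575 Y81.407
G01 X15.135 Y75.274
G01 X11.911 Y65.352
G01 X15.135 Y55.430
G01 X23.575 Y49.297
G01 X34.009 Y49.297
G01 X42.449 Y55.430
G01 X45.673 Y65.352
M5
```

<svg xmlns="http://www.w3.org/2000/svg" width="201.972mm" height="97.933mm" viewBox="0 0 201.972 97.933">
  <polyline points="98.454,80.798 102.017,70.474 123.564,66.805 152.050,65.418 176.430,61.937 185.660,51.988" fill="none" stroke="#008000"/>
  <polygon points="164.863,33.894 160.612,20.812 149.484,12.727 135.730,12.727 124.602,20.812 120.351,33.894 124.602,46.976 135.730,55.061 149.484,55.061 160.612,46.976" fill="none" stroke="#000000"/>
  <polygon points="45.673,32.581 42.449,22.659 34.009,16.526 23.575,16.526 15.135,22.659 11.911,32.581 15.135,42.503 23.575,48.636 34.009,48.636 42.449,42.503" fill="none" stroke="#000000"/>
</svg>

y_svg = 97.933 − y_m.

[1] S901→`#008000` (cut); open run; points: 98.454,80.798 102.017,70.474 123.564,66.805 152.050,65.418 176.430,61.937 185.660,51.988

[2] S406→`#000000` (engrave); closed run; points: 164.863,33.894 160.612,20.812 149.484,12.727 135.730,12.727 124.602,20.812 120.351,33.894 124.602,46.976 135.730,55.061 149.484,55.061 160.612,46.976

[3] S406→`#000000` (engrave); closed run; points: 45.673,32.581 42.449,22.659 34.009,16.526 23.575,16.526 15.135,22.659 11.911,32.581 15.135,42.503 23.575,48.636 34.009,48.636 42.449,42.503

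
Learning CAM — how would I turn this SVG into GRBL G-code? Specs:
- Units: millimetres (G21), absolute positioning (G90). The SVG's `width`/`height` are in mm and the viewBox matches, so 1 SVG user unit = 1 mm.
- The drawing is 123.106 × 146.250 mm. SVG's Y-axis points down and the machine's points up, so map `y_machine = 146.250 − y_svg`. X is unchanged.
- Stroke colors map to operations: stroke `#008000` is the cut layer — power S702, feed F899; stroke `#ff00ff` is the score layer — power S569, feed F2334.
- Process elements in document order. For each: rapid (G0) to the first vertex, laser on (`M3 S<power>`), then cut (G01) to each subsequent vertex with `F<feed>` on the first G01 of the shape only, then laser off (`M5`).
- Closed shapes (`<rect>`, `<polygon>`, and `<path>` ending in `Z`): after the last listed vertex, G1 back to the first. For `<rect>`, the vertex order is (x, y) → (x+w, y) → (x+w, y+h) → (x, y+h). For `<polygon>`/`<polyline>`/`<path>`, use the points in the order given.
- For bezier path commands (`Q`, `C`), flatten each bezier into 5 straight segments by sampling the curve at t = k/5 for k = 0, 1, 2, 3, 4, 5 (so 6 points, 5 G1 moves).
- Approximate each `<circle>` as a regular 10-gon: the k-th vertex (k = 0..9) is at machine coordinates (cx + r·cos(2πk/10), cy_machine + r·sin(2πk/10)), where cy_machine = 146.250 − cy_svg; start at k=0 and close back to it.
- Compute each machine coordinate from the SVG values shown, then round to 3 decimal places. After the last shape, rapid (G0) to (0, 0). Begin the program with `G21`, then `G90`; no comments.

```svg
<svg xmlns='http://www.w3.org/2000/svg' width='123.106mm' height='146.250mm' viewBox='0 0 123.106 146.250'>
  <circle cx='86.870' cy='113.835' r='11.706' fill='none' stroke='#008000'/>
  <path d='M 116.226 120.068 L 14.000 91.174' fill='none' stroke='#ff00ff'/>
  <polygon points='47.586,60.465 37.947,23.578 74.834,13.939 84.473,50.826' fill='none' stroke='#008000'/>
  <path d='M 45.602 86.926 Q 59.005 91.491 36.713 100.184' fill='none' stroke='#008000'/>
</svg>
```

G21
G90
G0 X98.576 Y32.415
M3 S702
G01 X96.340 Y39.296 F899
G01 X90.487 Y43.548
G01 X83.253 Y43.548
G01 X77.400 Y39.296
G01 X75.164 Y32.415
G01 X77.400 Y25.534
G01 X83.253 Y21.282
G01 X90.487 Y21.282
G01 X96.340 Y25.534
G01 X98.576 Y32.415
M5
G0 X116.226 Y26.182
M3 S569
G01 X14.000 Y55.076 F2334
M5
G0 X47.586 Y85.785
M3 S702
G01 X37.947 Y122.672 F899
G01 X74.834 Y132.311
G01 X84.473 Y95.424
G01 X47.586 Y85.785
M5
G0 X45.602 Y59.324
M3 S702
G01 X49.535 Y57.333 F899
G01 X50.613 Y55.012
G01 X48.835 Y52.360
G01 X44.202 Y49.378
G01 X36.713 Y46.066
M5
G0 X0.000 Y0.000

Since the viewBox matches the mm dimensions, user units are millimetres directly. The only transform is the Y-flip y_m = 146.250 − y_svg.

Shape 1 is a circle drawn with `<circle>`. Its stroke #008000 means cut at S702, F899. After flipping Y the toolpath is (98.576,32.415) → (96.340,39.296) → (90.487,43.548) → (83.253,43.548) → (77.400,39.296) → (75.164,32.415) → (77.400,25.534) → (83.253,21.282) → (90.487,21.282) → (96.340,25.534) → (98.576,32.415), returning to the start.

Shape 2 is a line segment drawn with `<path>`. Its stroke #ff00ff means score at S569, F2334. After flipping Y the toolpath is (116.226,26.182) → (14.000,55.076).

Shape 3 is a regular polygon drawn with `<polygon>`. Its stroke #008000 means cut at S702, F899. After flipping Y the toolpath is (47.586,85.785) → (37.947,122.672) → (74.834,132.311) → (84.473,95.424) → (47.586,85.785), returning to the start.

Shape 4 is a quadratic bezier drawn with `<path>`. Its stroke #008000 means cut at S702, F899. After flipping Y the toolpath is (45.602,59.324) → (49.535,57.333) → (50.613,55.012) → (48.835,52.360) → (44.202,49.378) → (36.713,46.066).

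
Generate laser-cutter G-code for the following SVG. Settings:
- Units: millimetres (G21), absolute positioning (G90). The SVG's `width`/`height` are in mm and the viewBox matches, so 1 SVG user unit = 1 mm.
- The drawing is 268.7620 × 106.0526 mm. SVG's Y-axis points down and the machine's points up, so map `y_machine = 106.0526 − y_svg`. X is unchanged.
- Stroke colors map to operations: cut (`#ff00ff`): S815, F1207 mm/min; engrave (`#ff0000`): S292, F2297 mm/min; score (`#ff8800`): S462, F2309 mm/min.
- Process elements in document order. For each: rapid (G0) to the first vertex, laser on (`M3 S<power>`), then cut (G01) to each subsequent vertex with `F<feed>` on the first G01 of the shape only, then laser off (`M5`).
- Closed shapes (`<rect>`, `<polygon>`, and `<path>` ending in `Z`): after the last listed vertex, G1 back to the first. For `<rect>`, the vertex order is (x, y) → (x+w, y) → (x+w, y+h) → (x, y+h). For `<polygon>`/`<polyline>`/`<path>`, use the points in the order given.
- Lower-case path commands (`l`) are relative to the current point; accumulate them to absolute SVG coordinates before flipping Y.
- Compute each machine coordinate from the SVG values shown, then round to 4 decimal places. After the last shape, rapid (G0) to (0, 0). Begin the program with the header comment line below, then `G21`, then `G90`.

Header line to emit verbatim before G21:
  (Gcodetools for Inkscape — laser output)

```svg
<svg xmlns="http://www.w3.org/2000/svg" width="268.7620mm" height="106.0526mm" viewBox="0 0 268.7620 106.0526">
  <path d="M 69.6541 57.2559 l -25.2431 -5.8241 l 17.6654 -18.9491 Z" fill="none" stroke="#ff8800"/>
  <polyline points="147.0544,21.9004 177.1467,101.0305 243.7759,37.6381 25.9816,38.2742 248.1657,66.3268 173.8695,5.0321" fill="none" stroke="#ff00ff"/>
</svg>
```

(Gcodetools for Inkscape — laser output)
G21
G90
G0 X69.6541 Y48.7967
M3 S462
G01 X44.4110 Y54.6208 F2309
G01 X62.0764 Y73.5699
G01 X69.6541 Y48.7967
M5
G0 X147.0544 Y84.1522
M3 S815
G01 X177.1467 Y5.0221 F1207
G01 X243.7759 Y68.4145
G01 X25.9816 Y67.7784
G01 X248.1657 Y39.7258
G01 X173.8695 Y101.0205
M5
G0 X0.0000 Y0.0000

1 u = 1 mm; y_m = 106.0526 − y.

[1] `<path>` regular polygon, #ff8800→score S462 F2309: (69.6541,48.7967) → (44.4110,54.6208) → (62.0764,73.5699) → (69.6541,48.7967) (closed)

[2] `<polyline>` open polyline, #ff00ff→cut S815 F1207: (147.0544,84.1522) → (177.1467,5.0221) → (243.7759,68.4145) → (25.9816,67.7784) → (248.1657,39.7258) → (173.8695,101.0205)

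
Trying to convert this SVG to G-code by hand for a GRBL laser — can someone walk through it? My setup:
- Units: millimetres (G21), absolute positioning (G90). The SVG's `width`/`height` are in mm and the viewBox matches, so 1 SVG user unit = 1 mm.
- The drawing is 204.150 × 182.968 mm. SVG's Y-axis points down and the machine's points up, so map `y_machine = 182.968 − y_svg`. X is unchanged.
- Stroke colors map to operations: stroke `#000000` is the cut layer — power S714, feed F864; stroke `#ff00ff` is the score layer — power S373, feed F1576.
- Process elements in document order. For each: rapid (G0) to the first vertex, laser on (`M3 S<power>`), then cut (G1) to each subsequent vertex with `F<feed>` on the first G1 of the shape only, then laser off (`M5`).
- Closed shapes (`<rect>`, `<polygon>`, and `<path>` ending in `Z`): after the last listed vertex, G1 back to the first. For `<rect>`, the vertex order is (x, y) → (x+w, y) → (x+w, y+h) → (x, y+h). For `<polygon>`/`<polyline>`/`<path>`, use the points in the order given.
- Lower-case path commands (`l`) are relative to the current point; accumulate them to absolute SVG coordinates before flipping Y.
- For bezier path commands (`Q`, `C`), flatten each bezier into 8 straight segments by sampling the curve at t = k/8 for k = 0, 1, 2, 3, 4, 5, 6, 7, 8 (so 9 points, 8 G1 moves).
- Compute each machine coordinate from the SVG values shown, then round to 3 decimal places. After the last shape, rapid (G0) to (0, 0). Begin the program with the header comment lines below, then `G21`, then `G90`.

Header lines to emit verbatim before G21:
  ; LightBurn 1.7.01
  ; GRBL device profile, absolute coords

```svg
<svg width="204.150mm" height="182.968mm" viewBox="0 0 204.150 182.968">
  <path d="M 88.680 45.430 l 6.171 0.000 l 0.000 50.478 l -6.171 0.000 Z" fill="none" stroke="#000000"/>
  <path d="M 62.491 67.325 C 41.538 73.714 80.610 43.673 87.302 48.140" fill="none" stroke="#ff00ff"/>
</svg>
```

; LightBurn 1.7.01
; GRBL device profile, absolute coords
G21
G90
G0 X88.680 Y137.538
M3 S714
G1 X94.851 Y137.538 F864
G1 X94.851 Y87.060
G1 X88.680 Y87.060
G1 X88.680 Y137.538
M5
G0 X62.491 Y115.643
M3 S373
G1 X57.267 Y114.816 F1576
G1 X56.587 Y116.573
G1 X59.369 Y120.083
G1 X64.530 Y124.515
G1 X70.986 Y129.036
G1 X77.656 Y132.816
G1 X83.455 Y135.024
G1 X87.302 Y134.828
M5
G0 X0.000 Y0.000

1 u = 1 mm; y_m = 182.968 − y.

[1] `<path>` rectangle, #000000→cut S714 F864: (88.680,137.538) → (94.851,137.538) → (94.851,87.060) → (88.680,87.060) → (88.680,137.538) (closed)

[2] `<path>` cubic bezier, #ff00ff→score S373 F1576: (62.491,115.643) → (57.267,114.816) → (56.587,116.573) → (59.369,120.083) → (64.530,124.515) → (70.986,129.036) → (77.656,132.816) → (83.455,135.024) → (87.302,134.828)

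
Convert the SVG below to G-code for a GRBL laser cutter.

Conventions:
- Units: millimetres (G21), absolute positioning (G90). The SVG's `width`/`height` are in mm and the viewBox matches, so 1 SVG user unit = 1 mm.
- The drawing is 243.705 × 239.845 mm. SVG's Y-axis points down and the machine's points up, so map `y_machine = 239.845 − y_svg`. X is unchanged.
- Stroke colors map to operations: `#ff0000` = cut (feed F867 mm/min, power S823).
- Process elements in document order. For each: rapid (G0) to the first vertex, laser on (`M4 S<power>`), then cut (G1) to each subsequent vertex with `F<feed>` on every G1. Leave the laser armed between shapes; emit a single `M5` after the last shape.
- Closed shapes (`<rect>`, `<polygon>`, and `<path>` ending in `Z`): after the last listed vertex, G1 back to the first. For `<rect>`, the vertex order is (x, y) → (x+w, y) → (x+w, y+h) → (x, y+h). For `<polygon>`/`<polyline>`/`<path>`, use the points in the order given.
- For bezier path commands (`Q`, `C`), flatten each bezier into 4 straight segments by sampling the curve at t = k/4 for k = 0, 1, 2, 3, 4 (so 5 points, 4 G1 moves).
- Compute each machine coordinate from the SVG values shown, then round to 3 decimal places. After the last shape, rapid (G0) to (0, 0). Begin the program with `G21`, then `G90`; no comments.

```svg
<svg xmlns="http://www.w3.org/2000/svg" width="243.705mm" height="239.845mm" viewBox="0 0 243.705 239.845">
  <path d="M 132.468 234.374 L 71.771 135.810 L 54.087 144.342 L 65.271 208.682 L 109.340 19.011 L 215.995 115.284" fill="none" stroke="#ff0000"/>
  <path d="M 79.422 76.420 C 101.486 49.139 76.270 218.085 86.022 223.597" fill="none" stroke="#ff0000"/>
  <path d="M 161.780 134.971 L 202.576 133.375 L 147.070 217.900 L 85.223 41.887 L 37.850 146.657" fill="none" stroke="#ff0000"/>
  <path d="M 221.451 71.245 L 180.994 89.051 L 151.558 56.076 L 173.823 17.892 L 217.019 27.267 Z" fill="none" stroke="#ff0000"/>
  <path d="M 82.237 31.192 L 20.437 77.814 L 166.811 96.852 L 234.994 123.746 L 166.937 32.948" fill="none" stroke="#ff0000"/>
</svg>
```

1 u = 1 mm; y_m = 239.845 − y.

[1] `<path>` open polyline, #ff0000→cut S823 F867: (132.468,5.471) → (71.771,104.035) → (54.087,95.503) → (65.271,31.163) → (109.340,220.834) → (215.995,124.561)

[2] `<path>` cubic bezier, #ff0000→cut S823 F867: (79.422,163.425) → (88.390,152.713) → (87.339,102.134) → (83.979,45.406) → (86.022,16.248)

[3] `<path>` open polyline, #ff0000→cut S823 F867: (161.780,104.874) → (202.576,106.470) → (147.070,21.945) → (85.223,197.958) → (37.850,93.188)

[4] `<path>` regular polygon, #ff0000→cut S823 F867: (221.451,168.600) → (180.994,150.794) → (151.558,183.769) → (173.823,221.953) → (217.019,212.578) → (221.451,168.600) (closed)

[5] `<path>` open polyline, #ff0000→cut S823 F867: (82.237,208.653) → (20.437,162.031) → (166.811,142.993) → (234.994,116.099) → (166.937,206.897)

G21
G90
G0 X132.468 Y5.471
M4 S823
G1 X71.771 Y104.035 F867
G1 X54.087 Y95.503 F867
G1 X65.271 Y31.163 F867
G1 X109.340 Y220.834 F867
G1 X215.995 Y124.561 F867
G0 X79.422 Y163.425
M4 S823
G1 X88.390 Y152.713 F867
G1 X87.339 Y102.134 F867
G1 X83.979 Y45.406 F867
G1 X86.022 Y16.248 F867
G0 X161.780 Y104.874
M4 S823
G1 X202.576 Y106.470 F867
G1 X147.070 Y21.945 F867
G1 X85.223 Y197.958 F867
G1 X37.850 Y93.188 F867
G0 X221.451 Y168.600
M4 S823
G1 X180.994 Y150.794 F867
G1 X151.558 Y183.769 F867
G1 X173.823 Y221.953 F867
G1 X217.019 Y212.578 F867
G1 X221.451 Y168.600 F867
G0 X82.237 Y208.653
M4 S823
G1 X20.437 Y162.031 F867
G1 X166.811 Y142.993 F867
G1 X234.994 Y116.099 F867
G1 X166.937 Y206.897 F867
M5
G0 X0.000 Y0.000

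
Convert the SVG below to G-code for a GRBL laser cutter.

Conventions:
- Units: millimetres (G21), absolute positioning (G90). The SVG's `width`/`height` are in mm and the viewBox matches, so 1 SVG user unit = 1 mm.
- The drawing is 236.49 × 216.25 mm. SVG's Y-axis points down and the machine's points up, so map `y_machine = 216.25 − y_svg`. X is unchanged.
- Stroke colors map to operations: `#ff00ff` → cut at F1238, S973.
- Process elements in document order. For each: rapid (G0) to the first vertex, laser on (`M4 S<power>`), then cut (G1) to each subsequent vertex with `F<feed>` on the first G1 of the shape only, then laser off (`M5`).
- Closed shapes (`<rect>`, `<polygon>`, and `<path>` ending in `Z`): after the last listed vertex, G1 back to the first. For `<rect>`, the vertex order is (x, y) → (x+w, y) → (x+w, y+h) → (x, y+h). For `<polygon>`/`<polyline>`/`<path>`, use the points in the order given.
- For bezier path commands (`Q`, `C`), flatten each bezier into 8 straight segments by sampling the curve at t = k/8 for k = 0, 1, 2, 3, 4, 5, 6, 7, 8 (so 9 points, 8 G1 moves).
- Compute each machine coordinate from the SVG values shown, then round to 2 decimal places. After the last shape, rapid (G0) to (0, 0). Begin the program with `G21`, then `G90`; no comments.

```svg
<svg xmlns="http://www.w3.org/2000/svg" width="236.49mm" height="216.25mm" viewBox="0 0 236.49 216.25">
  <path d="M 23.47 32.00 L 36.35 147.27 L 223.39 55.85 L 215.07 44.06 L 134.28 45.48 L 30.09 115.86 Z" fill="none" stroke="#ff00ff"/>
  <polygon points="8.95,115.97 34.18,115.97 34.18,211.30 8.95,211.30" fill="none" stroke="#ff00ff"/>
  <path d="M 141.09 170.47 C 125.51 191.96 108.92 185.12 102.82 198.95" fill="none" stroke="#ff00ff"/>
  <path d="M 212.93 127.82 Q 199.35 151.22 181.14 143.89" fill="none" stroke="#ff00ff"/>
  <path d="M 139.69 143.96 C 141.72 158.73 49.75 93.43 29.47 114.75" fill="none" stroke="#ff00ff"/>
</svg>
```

G21
G90
G0 X23.47 Y184.25
M4 S973
G1 X36.35 Y68.98 F1238
G1 X223.39 Y160.40
G1 X215.07 Y172.19
G1 X134.28 Y170.77
G1 X30.09 Y100.39
G1 X23.47 Y184.25
M5
G0 X8.95 Y100.28
M4 S973
G1 X34.18 Y100.28 F1238
G1 X34.18 Y4.95
G1 X8.95 Y4.95
G1 X8.95 Y100.28
M5
G0 X141.09 Y45.78
M4 S973
G1 X135.22 Y38.95 F1238
G1 X129.40 Y34.21
G1 X123.74 Y30.97
G1 X118.40 Y28.67
G1 X113.50 Y26.72
G1 X109.18 Y24.56
G1 X105.58 Y21.61
G1 X102.82 Y17.30
M5
G0 X212.93 Y88.43
M4 S973
G1 X209.46 Y83.06 F1238
G1 X205.85 Y78.65
G1 X202.09 Y75.20
G1 X198.19 Y72.71
G1 X194.15 Y71.18
G1 X189.96 Y70.62
G1 X185.62 Y71.01
G1 X181.14 Y72.36
M5
G0 X139.69 Y72.29
M4 S973
G1 X136.37 Y70.18 F1238
G1 X126.18 Y73.62
G1 X111.06 Y80.66
G1 X92.95 Y89.35
G1 X73.79 Y97.73
G1 X55.53 Y103.85
G1 X40.11 Y105.76
G1 X29.47 Y101.50
M5
G0 X0.00 Y0.00

1 u = 1 mm; y_m = 216.25 − y.

[1] `<path>` closed polygon, #ff00ff→cut S973 F1238: (23.47,184.25) → (36.35,68.98) → (223.39,160.40) → (215.07,172.19) → (134.28,170.77) → (30.09,100.39) → (23.47,184.25) (closed)

[2] `<polygon>` rectangle, #ff00ff→cut S973 F1238: (8.95,100.28) → (34.18,100.28) → (34.18,4.95) → (8.95,4.95) → (8.95,100.28) (closed)

[3] `<path>` cubic bezier, #ff00ff→cut S973 F1238: (141.09,45.78) → (135.22,38.95) → (129.40,34.21) → (123.74,30.97) → (118.40,28.67) → (113.50,26.72) → (109.18,24.56) → (105.58,21.61) → (102.82,17.30)

[4] `<path>` quadratic bezier, #ff00ff→cut S973 F1238: (212.93,88.43) → (209.46,83.06) → (205.85,78.65) → (202.09,75.20) → (198.19,72.71) → (194.15,71.18) → (189.96,70.62) → (185.62,71.01) → (181.14,72.36)

[5] `<path>` cubic bezier, #ff00ff→cut S973 F1238: (139.69,72.29) → (136.37,70.18) → (126.18,73.62) → (111.06,80.66) → (92.95,89.35) → (73.79,97.73) → (55.53,103.85) → (40.11,105.76) → (29.47,101.50)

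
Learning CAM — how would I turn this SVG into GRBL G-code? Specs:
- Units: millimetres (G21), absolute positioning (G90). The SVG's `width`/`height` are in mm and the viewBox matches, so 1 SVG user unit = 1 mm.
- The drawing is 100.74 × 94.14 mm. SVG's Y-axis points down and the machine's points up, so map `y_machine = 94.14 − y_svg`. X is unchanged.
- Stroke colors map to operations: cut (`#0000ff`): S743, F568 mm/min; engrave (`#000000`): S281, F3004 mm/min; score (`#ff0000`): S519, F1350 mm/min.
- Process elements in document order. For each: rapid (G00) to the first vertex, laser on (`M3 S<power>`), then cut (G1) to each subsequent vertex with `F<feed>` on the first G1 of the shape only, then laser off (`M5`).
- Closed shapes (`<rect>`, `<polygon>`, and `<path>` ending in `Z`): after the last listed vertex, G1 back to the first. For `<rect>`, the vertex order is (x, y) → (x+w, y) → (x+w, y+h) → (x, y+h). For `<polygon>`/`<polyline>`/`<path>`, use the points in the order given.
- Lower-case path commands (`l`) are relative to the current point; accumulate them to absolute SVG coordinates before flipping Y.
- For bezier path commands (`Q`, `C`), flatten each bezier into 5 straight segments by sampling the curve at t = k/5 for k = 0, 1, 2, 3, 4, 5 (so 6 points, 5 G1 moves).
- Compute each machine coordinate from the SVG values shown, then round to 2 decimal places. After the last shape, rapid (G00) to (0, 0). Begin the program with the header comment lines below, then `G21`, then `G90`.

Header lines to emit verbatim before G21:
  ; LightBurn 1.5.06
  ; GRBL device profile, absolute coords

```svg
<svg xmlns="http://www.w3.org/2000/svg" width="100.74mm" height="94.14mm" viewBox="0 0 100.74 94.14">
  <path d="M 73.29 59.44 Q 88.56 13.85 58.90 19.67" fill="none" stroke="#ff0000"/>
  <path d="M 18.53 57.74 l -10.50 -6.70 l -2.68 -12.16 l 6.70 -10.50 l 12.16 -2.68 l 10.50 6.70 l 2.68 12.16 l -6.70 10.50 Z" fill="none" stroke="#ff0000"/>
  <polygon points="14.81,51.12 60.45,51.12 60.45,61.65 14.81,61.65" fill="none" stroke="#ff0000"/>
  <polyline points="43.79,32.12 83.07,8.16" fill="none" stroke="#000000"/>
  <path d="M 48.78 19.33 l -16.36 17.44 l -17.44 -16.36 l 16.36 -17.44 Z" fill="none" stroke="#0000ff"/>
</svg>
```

; LightBurn 1.5.06
; GRBL device profile, absolute coords
G21
G90
G00 X73.29 Y34.70
M3 S519
G1 X77.60 Y50.88 F1350
G1 X78.32 Y62.95
G1 X75.44 Y70.90
G1 X68.97 Y74.74
G1 X58.90 Y74.47
M5
G00 X18.53 Y36.40
M3 S519
G1 X8.03 Y43.10 F1350
G1 X5.35 Y55.26
G1 X12.05 Y65.76
G1 X24.21 Y68.44
G1 X34.71 Y61.74
G1 X37.39 Y49.58
G1 X30.69 Y39.08
G1 X18.53 Y36.40
M5
G00 X14.81 Y43.02
M3 S519
G1 X60.45 Y43.02 F1350
G1 X60.45 Y32.49
G1 X14.81 Y32.49
G1 X14.81 Y43.02
M5
G00 X43.79 Y62.02
M3 S281
G1 X83.07 Y85.98 F3004
M5
G00 X48.78 Y74.81
M3 S743
G1 X32.42 Y57.37 F568
G1 X14.98 Y73.73
G1 X31.34 Y91.17
G1 X48.78 Y74.81
M5
G00 X0.00 Y0.00

viewBox `0 0 100.74 94.14` with mm width/height → 1 unit = 1 mm. Flip: y_m = 94.14 − y_svg.

**Shape 1** — `<path>` quadratic bezier, stroke `#ff0000` → score (S519, F1350). Control points (SVG): P0=(73.29,59.44), P1=(88.56,13.85), P2=(58.90,19.67); sampled at t=k/5. Machine vertices: (73.29,34.70) → (77.60,50.88) → (78.32,62.95) → (75.44,70.90) → (68.97,74.74) → (58.90,74.47). Open path.

**Shape 2** — `<path>` regular polygon, stroke `#ff0000` → score (S519, F1350). Machine vertices: (18.53,36.40) → (8.03,43.10) → (5.35,55.26) → (12.05,65.76) → (24.21,68.44) → (34.71,61.74) → (37.39,49.58) → (30.69,39.08) → (18.53,36.40). Closed: final G1 returns to the first vertex.

**Shape 3** — `<polygon>` rectangle, stroke `#ff0000` → score (S519, F1350). Machine vertices: (14.81,43.02) → (60.45,43.02) → (60.45,32.49) → (14.81,32.49) → (14.81,43.02). Closed: final G1 returns to the first vertex.

**Shape 4** — `<polyline>` line segment, stroke `#000000` → engrave (S281, F3004). Machine vertices: (43.79,62.02) → (83.07,85.98). Open path.

**Shape 5** — `<path>` regular polygon, stroke `#0000ff` → cut (S743, F568). Machine vertices: (48.78,74.81) → (32.42,57.37) → (14.98,73.73) → (31.34,91.17) → (48.78,74.81). Closed: final G1 returns to the first vertex.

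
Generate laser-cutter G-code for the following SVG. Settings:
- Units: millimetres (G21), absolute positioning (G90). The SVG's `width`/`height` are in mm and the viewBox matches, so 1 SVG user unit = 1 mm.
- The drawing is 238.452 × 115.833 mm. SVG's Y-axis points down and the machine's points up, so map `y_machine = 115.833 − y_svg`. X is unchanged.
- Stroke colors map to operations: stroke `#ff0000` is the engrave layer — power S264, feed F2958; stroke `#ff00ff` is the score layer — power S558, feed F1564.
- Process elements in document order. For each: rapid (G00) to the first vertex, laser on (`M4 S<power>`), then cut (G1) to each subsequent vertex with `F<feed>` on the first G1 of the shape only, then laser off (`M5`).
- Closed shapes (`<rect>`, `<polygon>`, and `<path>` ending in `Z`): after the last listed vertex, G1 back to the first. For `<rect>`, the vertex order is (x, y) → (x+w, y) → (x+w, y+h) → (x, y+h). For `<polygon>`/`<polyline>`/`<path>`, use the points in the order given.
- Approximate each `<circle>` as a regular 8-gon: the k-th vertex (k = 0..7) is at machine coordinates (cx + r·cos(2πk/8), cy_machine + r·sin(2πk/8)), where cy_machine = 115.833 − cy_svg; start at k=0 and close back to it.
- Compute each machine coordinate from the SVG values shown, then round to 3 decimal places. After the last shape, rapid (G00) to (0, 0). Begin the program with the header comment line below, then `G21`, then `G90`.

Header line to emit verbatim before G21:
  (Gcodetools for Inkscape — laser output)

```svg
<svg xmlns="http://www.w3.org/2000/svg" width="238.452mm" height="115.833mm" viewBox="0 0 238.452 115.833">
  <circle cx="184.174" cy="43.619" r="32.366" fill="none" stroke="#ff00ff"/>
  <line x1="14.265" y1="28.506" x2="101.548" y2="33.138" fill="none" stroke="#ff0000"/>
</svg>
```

(Gcodetools for Inkscape — laser output)
G21
G90
G00 X216.540 Y72.214
M4 S558
G1 X207.060 Y95.100 F1564
G1 X184.174 Y104.580
G1 X161.288 Y95.100
G1 X151.808 Y72.214
G1 X161.288 Y49.328
G1 X184.174 Y39.848
G1 X207.060 Y49.328
G1 X216.540 Y72.214
M5
G00 X14.265 Y87.327
M4 S264
G1 X101.548 Y82.695 F2958
M5
G00 X0.000 Y0.000

viewBox `0 0 238.452 115.833` with mm width/height → 1 unit = 1 mm. Flip: y_m = 115.833 − y_svg.

**Shape 1** — `<circle>` circle, stroke `#ff00ff` → score (S558, F1564). Machine vertices: (216.540,72.214) → (207.060,95.100) → (184.174,104.580) → (161.288,95.100) → (151.808,72.214) → (161.288,49.328) → (184.174,39.848) → (207.060,49.328) → (216.540,72.214). Closed: final G1 returns to the first vertex.

**Shape 2** — `<line>` line segment, stroke `#ff0000` → engrave (S264, F2958). Machine vertices: (14.265,87.327) → (101.548,82.695). Open path.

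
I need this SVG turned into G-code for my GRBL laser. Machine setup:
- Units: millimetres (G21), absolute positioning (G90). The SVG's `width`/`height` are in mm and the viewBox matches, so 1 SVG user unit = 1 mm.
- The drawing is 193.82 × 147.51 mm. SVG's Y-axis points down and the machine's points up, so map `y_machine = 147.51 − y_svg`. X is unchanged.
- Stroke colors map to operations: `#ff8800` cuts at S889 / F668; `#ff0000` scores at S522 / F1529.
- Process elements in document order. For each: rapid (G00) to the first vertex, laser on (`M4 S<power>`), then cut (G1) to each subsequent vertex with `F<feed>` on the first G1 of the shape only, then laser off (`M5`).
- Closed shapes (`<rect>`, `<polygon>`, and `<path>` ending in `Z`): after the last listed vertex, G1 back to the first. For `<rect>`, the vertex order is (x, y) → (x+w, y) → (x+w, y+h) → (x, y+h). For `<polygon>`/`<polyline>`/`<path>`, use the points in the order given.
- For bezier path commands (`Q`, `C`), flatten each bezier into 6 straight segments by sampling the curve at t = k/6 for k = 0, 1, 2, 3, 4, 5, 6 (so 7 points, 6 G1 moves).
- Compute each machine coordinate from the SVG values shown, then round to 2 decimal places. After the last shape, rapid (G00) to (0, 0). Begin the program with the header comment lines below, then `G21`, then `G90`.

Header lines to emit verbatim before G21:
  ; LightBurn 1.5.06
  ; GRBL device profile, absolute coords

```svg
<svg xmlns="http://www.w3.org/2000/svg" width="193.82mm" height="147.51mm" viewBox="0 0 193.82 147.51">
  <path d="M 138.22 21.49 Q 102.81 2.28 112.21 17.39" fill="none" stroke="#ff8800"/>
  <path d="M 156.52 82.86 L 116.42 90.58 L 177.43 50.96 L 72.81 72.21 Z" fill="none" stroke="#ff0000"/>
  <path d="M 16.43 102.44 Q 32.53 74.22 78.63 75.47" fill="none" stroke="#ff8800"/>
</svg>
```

1 u = 1 mm; y_m = 147.51 − y.

[1] `<path>` quadratic bezier, #ff8800→cut S889 F668: (138.22,126.02) → (127.66,131.47) → (119.59,135.01) → (114.01,136.65) → (110.92,136.38) → (110.32,134.20) → (112.21,130.12)

[2] `<path>` closed polygon, #ff0000→score S522 F1529: (156.52,64.65) → (116.42,56.93) → (177.43,96.55) → (72.81,75.30) → (156.52,64.65) (closed)

[3] `<path>` quadratic bezier, #ff8800→cut S889 F668: (16.43,45.07) → (22.63,53.66) → (30.50,60.61) → (40.03,65.92) → (51.23,69.60) → (64.10,71.64) → (78.63,72.04)

; LightBurn 1.5.06
; GRBL device profile, absolute coords
G21
G90
G00 X138.22 Y126.02
M4 S889
G1 X127.66 Y131.47 F668
G1 X119.59 Y135.01
G1 X114.01 Y136.65
G1 X110.92 Y136.38
G1 X110.32 Y134.20
G1 X112.21 Y130.12
M5
G00 X156.52 Y64.65
M4 S522
G1 X116.42 Y56.93 F1529
G1 X177.43 Y96.55
G1 X72.81 Y75.30
G1 X156.52 Y64.65
M5
G00 X16.43 Y45.07
M4 S889
G1 X22.63 Y53.66 F668
G1 X30.50 Y60.61
G1 X40.03 Y65.92
G1 X51.23 Y69.60
G1 X64.10 Y71.64
G1 X78.63 Y72.04
M5
G00 X0.00 Y0.00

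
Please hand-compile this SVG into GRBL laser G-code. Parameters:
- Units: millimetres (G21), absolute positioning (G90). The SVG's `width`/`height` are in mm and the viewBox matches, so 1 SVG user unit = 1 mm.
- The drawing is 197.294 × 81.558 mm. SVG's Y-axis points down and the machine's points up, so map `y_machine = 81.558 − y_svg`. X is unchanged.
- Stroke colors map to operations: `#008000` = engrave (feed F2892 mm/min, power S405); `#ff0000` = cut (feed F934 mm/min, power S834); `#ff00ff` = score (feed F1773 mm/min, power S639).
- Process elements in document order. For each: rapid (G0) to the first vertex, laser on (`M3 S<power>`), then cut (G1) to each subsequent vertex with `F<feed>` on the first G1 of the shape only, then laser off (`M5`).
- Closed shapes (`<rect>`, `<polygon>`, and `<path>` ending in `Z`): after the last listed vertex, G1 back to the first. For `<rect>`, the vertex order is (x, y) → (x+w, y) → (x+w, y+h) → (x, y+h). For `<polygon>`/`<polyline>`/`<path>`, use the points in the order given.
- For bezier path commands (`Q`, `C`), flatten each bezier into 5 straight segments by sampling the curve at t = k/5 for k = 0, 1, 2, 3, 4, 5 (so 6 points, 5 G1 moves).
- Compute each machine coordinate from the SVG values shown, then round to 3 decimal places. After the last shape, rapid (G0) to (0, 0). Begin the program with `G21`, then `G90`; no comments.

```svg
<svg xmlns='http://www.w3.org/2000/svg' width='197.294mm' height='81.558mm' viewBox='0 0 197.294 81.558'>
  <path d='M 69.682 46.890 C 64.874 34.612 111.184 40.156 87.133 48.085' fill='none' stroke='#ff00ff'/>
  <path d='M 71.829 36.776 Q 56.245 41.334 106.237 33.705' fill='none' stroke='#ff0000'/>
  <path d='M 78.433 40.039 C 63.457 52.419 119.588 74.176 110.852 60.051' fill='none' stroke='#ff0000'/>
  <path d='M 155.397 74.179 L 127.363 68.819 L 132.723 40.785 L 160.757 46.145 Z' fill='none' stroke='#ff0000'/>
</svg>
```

1 u = 1 mm; y_m = 81.558 − y.

[1] `<path>` cubic bezier, #ff00ff→score S639 F1773: (69.682,34.668) → (71.960,40.020) → (80.674,41.835) → (89.996,40.855) → (94.092,37.821) → (87.133,33.473)

[2] `<path>` quadratic bezier, #ff0000→cut S834 F934: (71.829,44.782) → (68.218,43.446) → (69.854,43.086) → (76.736,43.700) → (88.863,45.289) → (106.237,47.853)

[3] `<path>` cubic bezier, #ff0000→cut S834 F934: (78.433,41.519) → (76.892,33.328) → (85.891,25.059) → (98.901,18.884) → (109.397,16.976) → (110.852,21.507)

[4] `<path>` regular polygon, #ff0000→cut S834 F934: (155.397,7.379) → (127.363,12.739) → (132.723,40.773) → (160.757,35.413) → (155.397,7.379) (closed)

G21
G90
G0 X69.682 Y34.668
M3 S639
G1 X71.960 Y40.020 F1773
G1 X80.674 Y41.835
G1 X89.996 Y40.855
G1 X94.092 Y37.821
G1 X87.133 Y33.473
M5
G0 X71.829 Y44.782
M3 S834
G1 X68.218 Y43.446 F934
G1 X69.854 Y43.086
G1 X76.736 Y43.700
G1 X88.863 Y45.289
G1 X106.237 Y47.853
M5
G0 X78.433 Y41.519
M3 S834
G1 X76.892 Y33.328 F934
G1 X85.891 Y25.059
G1 X98.901 Y18.884
G1 X109.397 Y16.976
G1 X110.852 Y21.507
M5
G0 X155.397 Y7.379
M3 S834
G1 X127.363 Y12.739 F934
G1 X132.723 Y40.773
G1 X160.757 Y35.413
G1 X155.397 Y7.379
M5
G0 X0.000 Y0.000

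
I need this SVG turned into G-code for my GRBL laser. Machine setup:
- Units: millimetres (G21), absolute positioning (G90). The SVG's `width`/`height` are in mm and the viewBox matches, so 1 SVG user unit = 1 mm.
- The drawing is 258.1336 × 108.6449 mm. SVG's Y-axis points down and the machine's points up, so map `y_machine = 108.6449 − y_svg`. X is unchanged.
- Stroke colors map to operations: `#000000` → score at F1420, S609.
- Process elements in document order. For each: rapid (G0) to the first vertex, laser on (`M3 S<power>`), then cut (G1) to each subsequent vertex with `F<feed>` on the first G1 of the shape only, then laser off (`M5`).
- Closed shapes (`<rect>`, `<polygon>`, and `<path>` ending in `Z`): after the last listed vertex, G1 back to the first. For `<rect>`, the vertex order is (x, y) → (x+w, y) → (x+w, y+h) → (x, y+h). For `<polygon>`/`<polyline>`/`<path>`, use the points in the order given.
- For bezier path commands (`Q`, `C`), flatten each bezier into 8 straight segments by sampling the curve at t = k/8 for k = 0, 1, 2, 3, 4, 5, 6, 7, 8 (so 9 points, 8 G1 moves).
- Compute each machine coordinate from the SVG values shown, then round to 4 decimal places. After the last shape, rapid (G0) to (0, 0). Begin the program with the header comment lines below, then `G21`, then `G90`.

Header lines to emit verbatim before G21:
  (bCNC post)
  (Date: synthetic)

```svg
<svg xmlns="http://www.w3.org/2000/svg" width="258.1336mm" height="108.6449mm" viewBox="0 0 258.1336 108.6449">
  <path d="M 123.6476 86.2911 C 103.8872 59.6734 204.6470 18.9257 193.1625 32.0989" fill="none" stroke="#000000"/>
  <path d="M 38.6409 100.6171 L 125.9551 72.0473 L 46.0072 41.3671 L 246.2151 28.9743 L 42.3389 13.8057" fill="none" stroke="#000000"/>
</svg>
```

1 u = 1 mm; y_m = 108.6449 − y.

[1] `<path>` cubic bezier, #000000→score S609 F1420: (123.6476,22.3538) → (121.4322,32.8649) → (127.7879,43.9032) → (139.9869,54.6712) → (155.3016,64.3715) → (171.0042,72.2066) → (184.3670,77.3790) → (192.6624,79.0913) → (193.1625,76.5460)

[2] `<path>` open polyline, #000000→score S609 F1420: (38.6409,8.0278) → (125.9551,36.5976) → (46.0072,67.2778) → (246.2151,79.6706) → (42.3389,94.8392)

(bCNC post)
(Date: synthetic)
G21
G90
G0 X123.6476 Y22.3538
M3 S609
G1 X121.4322 Y32.8649 F1420
G1 X127.7879 Y43.9032
G1 X139.9869 Y54.6712
G1 X155.3016 Y64.3715
G1 X171.0042 Y72.2066
G1 X184.3670 Y77.3790
G1 X192.6624 Y79.0913
G1 X193.1625 Y76.5460
M5
G0 X38.6409 Y8.0278
M3 S609
G1 X125.9551 Y36.5976 F1420
G1 X46.0072 Y67.2778
G1 X246.2151 Y79.6706
G1 X42.3389 Y94.8392
M5
G0 X0.0000 Y0.0000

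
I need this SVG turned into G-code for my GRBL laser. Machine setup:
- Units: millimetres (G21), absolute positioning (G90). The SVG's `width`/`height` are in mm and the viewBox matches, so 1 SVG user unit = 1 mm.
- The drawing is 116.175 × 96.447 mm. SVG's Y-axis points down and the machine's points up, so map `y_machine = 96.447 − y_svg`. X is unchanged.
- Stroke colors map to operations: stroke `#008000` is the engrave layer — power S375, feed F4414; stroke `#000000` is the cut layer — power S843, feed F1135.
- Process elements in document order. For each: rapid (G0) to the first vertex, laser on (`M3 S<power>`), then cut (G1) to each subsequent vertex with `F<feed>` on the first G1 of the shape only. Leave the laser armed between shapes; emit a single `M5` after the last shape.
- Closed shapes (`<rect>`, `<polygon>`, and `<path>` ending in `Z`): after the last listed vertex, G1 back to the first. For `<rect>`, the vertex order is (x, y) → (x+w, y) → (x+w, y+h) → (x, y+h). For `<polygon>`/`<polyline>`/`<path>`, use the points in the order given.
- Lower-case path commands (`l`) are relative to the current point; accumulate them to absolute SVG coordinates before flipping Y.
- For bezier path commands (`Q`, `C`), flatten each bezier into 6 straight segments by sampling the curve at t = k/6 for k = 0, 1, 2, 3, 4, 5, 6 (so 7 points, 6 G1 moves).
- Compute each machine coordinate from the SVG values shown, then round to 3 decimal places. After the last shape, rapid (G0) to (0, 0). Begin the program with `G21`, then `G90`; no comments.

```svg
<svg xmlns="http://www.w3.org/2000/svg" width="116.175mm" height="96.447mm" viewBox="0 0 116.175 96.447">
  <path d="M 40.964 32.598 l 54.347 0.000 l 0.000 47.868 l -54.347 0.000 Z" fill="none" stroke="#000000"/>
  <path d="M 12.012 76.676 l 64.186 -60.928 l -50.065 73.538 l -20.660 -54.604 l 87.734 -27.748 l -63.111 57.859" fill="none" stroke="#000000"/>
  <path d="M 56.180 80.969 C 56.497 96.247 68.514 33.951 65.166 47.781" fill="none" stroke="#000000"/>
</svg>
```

G21
G90
G0 X40.964 Y63.849
M3 S843
G1 X95.311 Y63.849 F1135
G1 X95.311 Y15.981
G1 X40.964 Y15.981
G1 X40.964 Y63.849
G0 X12.012 Y19.771
M3 S843
G1 X76.198 Y80.699 F1135
G1 X26.133 Y7.161
G1 X5.473 Y61.765
G1 X93.207 Y89.513
G1 X30.096 Y31.654
G0 X56.180 Y15.478
M3 S843
G1 X57.188 Y13.592 F1135
G1 X59.395 Y20.365
G1 X62.047 Y31.529
G1 X64.395 Y42.813
G1 X65.685 Y49.949
G1 X65.166 Y48.666
M5
G0 X0.000 Y0.000

1 u = 1 mm; y_m = 96.447 − y.

[1] `<path>` rectangle, #000000→cut S843 F1135: (40.964,63.849) → (95.311,63.849) → (95.311,15.981) → (40.964,15.981) → (40.964,63.849) (closed)

[2] `<path>` open polyline, #000000→cut S843 F1135: (12.012,19.771) → (76.198,80.699) → (26.133,7.161) → (5.473,61.765) → (93.207,89.513) → (30.096,31.654)

[3] `<path>` cubic bezier, #000000→cut S843 F1135: (56.180,15.478) → (57.188,13.592) → (59.395,20.365) → (62.047,31.529) → (64.395,42.813) → (65.685,49.949) → (65.166,48.666)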